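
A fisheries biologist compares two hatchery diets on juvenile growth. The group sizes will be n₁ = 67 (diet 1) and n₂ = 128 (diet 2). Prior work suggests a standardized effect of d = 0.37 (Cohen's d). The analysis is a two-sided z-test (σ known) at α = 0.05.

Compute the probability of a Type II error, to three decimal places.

Noncentrality parameter: λ = d / √(1/n₁ + 1/n₂) = 0.37 / √(1/67 + 1/128) = 2.4537
Two-sided α = 0.05 → critical value z_{0.025} = 1.960.
Power = Φ(λ − 1.960) + Φ(−λ − 1.960) = Φ(0.494) + Φ(-4.414) = 0.6893 + 0.0000 = 0.6893.
Type II error: β = 1 − power = 1 − 0.6893 = 0.3107.

β ≈ 0.311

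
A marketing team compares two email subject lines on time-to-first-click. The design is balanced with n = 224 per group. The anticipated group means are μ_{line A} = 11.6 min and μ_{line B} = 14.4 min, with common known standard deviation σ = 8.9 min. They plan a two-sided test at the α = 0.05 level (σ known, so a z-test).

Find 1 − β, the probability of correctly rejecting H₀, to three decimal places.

Standardized effect: d = |μ_{line A} − μ_{line B}| / σ = |11.6 − 14.4| / 8.9 = 0.3146
Noncentrality parameter: δ = d·√(n/2) = 0.3146 × √(224/2) = 3.3295
Critical value for a two-sided test at α = 0.05: z_{α/2} = 1.960.
Power = Φ(δ − 1.960) + Φ(−δ − 1.960) = Φ(1.370) + Φ(-5.289) = 0.9146 + 0.0000 = 0.9146.

Power ≈ 0.915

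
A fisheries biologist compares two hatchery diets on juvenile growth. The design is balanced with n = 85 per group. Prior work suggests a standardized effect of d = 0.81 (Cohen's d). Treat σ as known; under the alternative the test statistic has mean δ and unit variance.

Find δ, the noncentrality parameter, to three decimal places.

δ ≈ 5.281

The noncentrality parameter scales effect size by the design's sample-size factor: δ = d·√(n/2) = 0.81 × √(85/2) = 5.2806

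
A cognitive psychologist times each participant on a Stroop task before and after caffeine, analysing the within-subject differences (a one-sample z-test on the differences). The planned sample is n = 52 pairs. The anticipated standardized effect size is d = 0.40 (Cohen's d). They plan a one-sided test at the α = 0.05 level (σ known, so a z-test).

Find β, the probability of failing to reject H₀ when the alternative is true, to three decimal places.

β ≈ 0.108

Noncentrality parameter: δ = d·√n = 0.40 × √52 = 2.8844
Critical value for a one-sided test at α = 0.05: z_α = 1.645.
Power = P(Z > 1.645 − δ) = Φ(1.240) = 0.8924.
Type II error: β = 1 − power = 1 − 0.8924 = 0.1076.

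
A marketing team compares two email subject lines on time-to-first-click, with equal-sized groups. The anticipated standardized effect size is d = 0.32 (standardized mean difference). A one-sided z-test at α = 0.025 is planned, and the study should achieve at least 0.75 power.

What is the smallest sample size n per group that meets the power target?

Set Φ(δ − 1.960) = 0.75; then δ − 1.960 = Φ⁻¹(0.75) = 0.674, giving δ = 2.634.
δ = d·√(n/2) ⇒ n = 2(δ/d)² = 2 × (2.634 / 0.32)² = 135.55.
Rounding up, n = 136 per group.

n = 136 per group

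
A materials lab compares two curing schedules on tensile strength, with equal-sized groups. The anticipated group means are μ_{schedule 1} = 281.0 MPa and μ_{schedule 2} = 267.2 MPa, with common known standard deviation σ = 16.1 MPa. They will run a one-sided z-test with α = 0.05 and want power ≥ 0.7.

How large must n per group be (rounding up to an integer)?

Standardized effect: d = |μ_{schedule 1} − μ_{schedule 2}| / σ = |281.0 − 267.2| / 16.1 = 0.8571
Set Φ(δ − 1.645) = 0.7; then δ − 1.645 = Φ⁻¹(0.7) = 0.524, giving δ = 2.169.
δ = d·√(n/2) ⇒ n = 2(δ/d)² = 2 × (2.169 / 0.8571)² = 12.81.
Round up to the next whole unit.

n = 13 per group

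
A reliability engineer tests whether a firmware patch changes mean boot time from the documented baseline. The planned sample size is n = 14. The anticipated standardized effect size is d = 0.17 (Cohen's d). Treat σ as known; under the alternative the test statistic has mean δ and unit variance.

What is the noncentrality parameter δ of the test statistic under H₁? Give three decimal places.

δ ≈ 0.636

The noncentrality parameter scales effect size by the design's sample-size factor: δ = d·√n = 0.17 × √14 = 0.6361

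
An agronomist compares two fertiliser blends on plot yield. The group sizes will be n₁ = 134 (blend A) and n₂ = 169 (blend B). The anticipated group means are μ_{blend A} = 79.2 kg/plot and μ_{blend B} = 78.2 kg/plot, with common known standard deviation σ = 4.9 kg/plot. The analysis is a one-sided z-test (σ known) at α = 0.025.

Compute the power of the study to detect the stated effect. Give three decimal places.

Standardized effect: d = |μ_{blend A} − μ_{blend B}| / σ = |79.2 − 78.2| / 4.9 = 0.2041
Noncentrality parameter: δ = d / √(1/n₁ + 1/n₂) = 0.2041 / √(1/134 + 1/169) = 1.7643
Critical value for a one-sided test at α = 0.025: z_α = 1.960.
Power = P(Z > 1.960 − δ) = Φ(-0.196) = 0.4224.

Power ≈ 0.422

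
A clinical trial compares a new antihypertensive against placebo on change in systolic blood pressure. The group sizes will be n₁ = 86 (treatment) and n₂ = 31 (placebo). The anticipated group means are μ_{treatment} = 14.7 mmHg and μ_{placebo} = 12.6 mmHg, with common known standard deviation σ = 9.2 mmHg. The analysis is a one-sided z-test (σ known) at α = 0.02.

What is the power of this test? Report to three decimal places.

Power ≈ 0.167

Standardized effect: d = |μ_{treatment} − μ_{placebo}| / σ = |14.7 − 12.6| / 9.2 = 0.2283
Noncentrality parameter: δ = d / √(1/n₁ + 1/n₂) = 0.2283 / √(1/86 + 1/31) = 1.0896
Critical value for a one-sided test at α = 0.02: z_α = 2.054.
Power = P(Z > 2.054 − δ) = Φ(-0.964) = 0.1675.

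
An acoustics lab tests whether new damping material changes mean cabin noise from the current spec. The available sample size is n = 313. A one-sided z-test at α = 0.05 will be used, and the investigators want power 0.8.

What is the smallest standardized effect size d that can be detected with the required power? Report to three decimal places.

d ≈ 0.141

Required noncentrality: δ = z_{0.05} + z_{0.20} = 1.645 + 0.842 = 2.486.
δ = d·√n ⇒ d = δ/√n = 2.486/√313 = 0.1405.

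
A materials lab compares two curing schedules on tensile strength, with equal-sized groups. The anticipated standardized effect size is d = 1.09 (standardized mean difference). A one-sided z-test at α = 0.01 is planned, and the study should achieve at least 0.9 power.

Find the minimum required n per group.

n = 22 per group

Set Φ(δ − 2.326) = 0.9; then δ − 2.326 = Φ⁻¹(0.9) = 1.282, giving δ = 3.608.
δ = d·√(n/2) ⇒ n = 2(δ/d)² = 2 × (3.608 / 1.09)² = 21.91.
Round up to the next whole unit.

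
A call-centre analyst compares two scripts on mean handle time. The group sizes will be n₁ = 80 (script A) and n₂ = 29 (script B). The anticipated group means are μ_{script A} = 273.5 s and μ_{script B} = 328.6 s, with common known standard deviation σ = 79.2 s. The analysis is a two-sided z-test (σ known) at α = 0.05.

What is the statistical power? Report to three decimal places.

Standardized effect: d = |μ_{script A} − μ_{script B}| / σ = |273.5 − 328.6| / 79.2 = 0.6957
Noncentrality parameter: δ = d / √(1/n₁ + 1/n₂) = 0.6957 / √(1/80 + 1/29) = 3.2096
Two-sided α = 0.05 → critical value z_{0.025} = 1.960.
Power = Φ(δ − 1.960) + Φ(−δ − 1.960) = Φ(1.250) + Φ(-5.170) = 0.8943 + 0.0000 = 0.8943.

Power ≈ 0.894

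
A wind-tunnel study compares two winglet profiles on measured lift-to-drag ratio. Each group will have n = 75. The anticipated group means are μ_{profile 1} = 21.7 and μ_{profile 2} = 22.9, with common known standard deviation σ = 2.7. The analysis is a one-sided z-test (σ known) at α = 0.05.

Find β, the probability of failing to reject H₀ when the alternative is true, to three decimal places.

Standardized effect: d = |μ_{profile 1} − μ_{profile 2}| / σ = |21.7 − 22.9| / 2.7 = 0.4444
Noncentrality parameter: δ = d·√(n/2) = 0.4444 × √(75/2) = 2.7217
One-sided α = 0.05 → critical value z_{0.05} = 1.645.
Power = Φ(δ − 1.645) = Φ(1.077) = 0.8592.
Type II error: β = 1 − power = 1 − 0.8592 = 0.1408.

β ≈ 0.141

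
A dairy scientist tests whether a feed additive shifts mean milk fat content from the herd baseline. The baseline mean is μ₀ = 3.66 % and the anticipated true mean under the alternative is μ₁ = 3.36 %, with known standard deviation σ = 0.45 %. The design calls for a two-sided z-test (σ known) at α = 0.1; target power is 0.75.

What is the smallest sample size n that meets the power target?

Standardized effect: d = |μ₁ − μ₀| / σ = |3.36 − 3.66| / 0.45 = 0.6667
Set Φ(δ − 1.645) = 0.75; then δ − 1.645 = Φ⁻¹(0.75) = 0.674, giving δ = 2.319.
(For δ > 0 the lower-tail rejection region contributes negligibly to power, so the one-term inversion is standard.)
δ = d·√n ⇒ n = (δ/d)² = (2.319 / 0.6667)² = 12.10.
Round up to the next whole unit.

n = 13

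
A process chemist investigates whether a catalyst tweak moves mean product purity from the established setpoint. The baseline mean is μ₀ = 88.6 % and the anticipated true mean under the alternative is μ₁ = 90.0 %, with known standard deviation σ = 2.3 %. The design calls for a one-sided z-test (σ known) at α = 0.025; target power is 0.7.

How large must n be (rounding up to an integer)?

Standardized effect: d = |μ₁ − μ₀| / σ = |90.0 − 88.6| / 2.3 = 0.6087
Set Φ(δ − 1.960) = 0.7; then δ − 1.960 = Φ⁻¹(0.7) = 0.524, giving δ = 2.484.
δ = d·√n ⇒ n = (δ/d)² = (2.484 / 0.6087)² = 16.66.
Round up to the next whole unit.

n = 17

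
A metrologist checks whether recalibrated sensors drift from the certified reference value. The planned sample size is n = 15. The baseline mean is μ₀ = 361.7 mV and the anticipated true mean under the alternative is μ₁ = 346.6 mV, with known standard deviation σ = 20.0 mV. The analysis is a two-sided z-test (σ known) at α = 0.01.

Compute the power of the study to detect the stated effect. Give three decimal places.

Power ≈ 0.636

Standardized effect: d = |μ₁ − μ₀| / σ = |346.6 − 361.7| / 20.0 = 0.7550
Noncentrality parameter: δ = d·√n = 0.7550 × √15 = 2.9241
Two-sided α = 0.01 → critical value z_{0.005} = 2.576.
Power = Φ(δ − 2.576) + Φ(−δ − 2.576) = Φ(0.348) + Φ(-5.500) = 0.6362 + 0.0000 = 0.6362.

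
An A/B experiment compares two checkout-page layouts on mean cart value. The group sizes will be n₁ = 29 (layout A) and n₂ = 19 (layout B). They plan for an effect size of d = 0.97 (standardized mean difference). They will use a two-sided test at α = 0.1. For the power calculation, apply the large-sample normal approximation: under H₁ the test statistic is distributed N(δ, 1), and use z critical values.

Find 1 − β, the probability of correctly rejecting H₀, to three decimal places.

Noncentrality parameter: δ = d / √(1/n₁ + 1/n₂) = 0.97 / √(1/29 + 1/19) = 3.2864
Two-sided α = 0.1 → critical value z_{0.05} = 1.645.
Power = Φ(δ − 1.645) + Φ(−δ − 1.645) = Φ(1.642) + Φ(-4.931) = 0.9497 + 0.0000 = 0.9497.

Power ≈ 0.950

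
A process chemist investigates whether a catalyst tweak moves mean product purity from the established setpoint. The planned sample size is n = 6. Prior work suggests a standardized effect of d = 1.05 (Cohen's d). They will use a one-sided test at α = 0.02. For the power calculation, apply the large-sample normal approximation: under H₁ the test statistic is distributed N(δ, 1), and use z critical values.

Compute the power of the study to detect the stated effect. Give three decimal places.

Power ≈ 0.698

Noncentrality parameter: δ = d·√n = 1.05 × √6 = 2.5720
Critical value for a one-sided test at α = 0.02: z_α = 2.054.
Power = P(Z > 2.054 − δ) = Φ(0.518) = 0.6978.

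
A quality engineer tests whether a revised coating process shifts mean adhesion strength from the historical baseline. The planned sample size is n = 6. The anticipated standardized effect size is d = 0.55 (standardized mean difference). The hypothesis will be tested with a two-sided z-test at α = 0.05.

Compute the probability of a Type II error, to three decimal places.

β ≈ 0.730

Noncentrality parameter: δ = d·√n = 0.55 × √6 = 1.3472
Two-sided α = 0.05 → critical value z_{0.025} = 1.960.
Power = Φ(δ − 1.960) + Φ(−δ − 1.960) = Φ(-0.613) + Φ(-3.307) = 0.2700 + 0.0005 = 0.2705.
Type II error: β = 1 − power = 1 − 0.2705 = 0.7295.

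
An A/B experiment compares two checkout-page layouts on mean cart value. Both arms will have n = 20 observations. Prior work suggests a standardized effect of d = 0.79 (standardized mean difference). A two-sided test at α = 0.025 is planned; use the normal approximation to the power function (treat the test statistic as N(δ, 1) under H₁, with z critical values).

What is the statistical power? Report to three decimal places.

Power ≈ 0.601

Noncentrality parameter: δ = d·√(n/2) = 0.79 × √(20/2) = 2.4982
Two-sided α = 0.025 → critical value z_{0.0125} = 2.241.
Power = Φ(δ − 2.241) + Φ(−δ − 2.241) = Φ(0.257) + Φ(-4.740) = 0.6013 + 0.0000 = 0.6013.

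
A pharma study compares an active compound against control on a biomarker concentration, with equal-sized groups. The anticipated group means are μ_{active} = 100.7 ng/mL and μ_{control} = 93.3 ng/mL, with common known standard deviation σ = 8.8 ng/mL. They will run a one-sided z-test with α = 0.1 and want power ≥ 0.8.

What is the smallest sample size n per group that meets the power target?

n = 13 per group

Standardized effect: d = |μ_{active} − μ_{control}| / σ = |100.7 − 93.3| / 8.8 = 0.8409
Set Φ(δ − 1.282) = 0.8; then δ − 1.282 = Φ⁻¹(0.8) = 0.842, giving δ = 2.123.
δ = d·√(n/2) ⇒ n = 2(δ/d)² = 2 × (2.123 / 0.8409)² = 12.75.
Rounding up, n = 13 per group.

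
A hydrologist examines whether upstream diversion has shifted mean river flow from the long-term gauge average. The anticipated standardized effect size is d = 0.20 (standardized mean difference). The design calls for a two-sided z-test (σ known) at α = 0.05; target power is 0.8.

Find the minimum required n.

n = 197

Set Φ(δ − 1.960) = 0.8; then δ − 1.960 = Φ⁻¹(0.8) = 0.842, giving δ = 2.802.
(The Φ(−δ − z_{α/2}) term is vanishingly small for δ > 0 and is dropped in the standard sample-size formula.)
δ = d·√n ⇒ n = (δ/d)² = (2.802 / 0.20)² = 196.22.
Round up to the next whole unit.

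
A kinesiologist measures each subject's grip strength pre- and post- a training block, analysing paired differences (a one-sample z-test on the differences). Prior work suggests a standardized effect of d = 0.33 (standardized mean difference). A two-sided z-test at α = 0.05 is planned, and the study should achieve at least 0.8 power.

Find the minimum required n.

For power 0.8 need Φ(δ − z_{0.025}) = 0.8, so δ = z_{0.025} + z_{0.20} = 1.960 + 0.842 = 2.802.
(Ignoring the negligible lower-tail rejection probability gives the usual closed-form inversion.)
δ = d·√n ⇒ n = (δ/d)² = (2.802 / 0.33)² = 72.07.
Round up to the next whole unit.

n = 73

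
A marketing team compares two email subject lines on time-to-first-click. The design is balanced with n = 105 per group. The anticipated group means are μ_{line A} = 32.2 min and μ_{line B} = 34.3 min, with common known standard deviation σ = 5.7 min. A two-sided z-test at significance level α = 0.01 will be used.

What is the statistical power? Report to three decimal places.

Standardized effect: d = |μ_{line A} − μ_{line B}| / σ = |32.2 − 34.3| / 5.7 = 0.3684
Noncentrality parameter: δ = d·√(n/2) = 0.3684 × √(105/2) = 2.6695
Two-sided α = 0.01 → critical value z_{0.005} = 2.576.
Power = Φ(δ − 2.576) + Φ(−δ − 2.576) = Φ(0.094) + Φ(-5.245) = 0.5373 + 0.0000 = 0.5373.

Power ≈ 0.537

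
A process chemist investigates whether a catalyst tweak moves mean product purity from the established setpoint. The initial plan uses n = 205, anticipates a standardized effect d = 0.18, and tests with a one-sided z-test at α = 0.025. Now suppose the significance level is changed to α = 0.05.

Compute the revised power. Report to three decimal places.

δ = d·√n = 0.18 × √205 = 2.5772 (unchanged). New critical value: z_{0.05} = 1.645.
Revised power = Φ(δ − 1.645) = Φ(0.932) = 0.8244.

Power ≈ 0.824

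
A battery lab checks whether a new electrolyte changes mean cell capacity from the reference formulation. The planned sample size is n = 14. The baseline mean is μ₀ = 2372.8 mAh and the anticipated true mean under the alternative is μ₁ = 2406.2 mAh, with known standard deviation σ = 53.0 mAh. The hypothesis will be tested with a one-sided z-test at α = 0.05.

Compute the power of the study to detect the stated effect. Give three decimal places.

Standardized effect: d = |μ₁ − μ₀| / σ = |2406.2 − 2372.8| / 53.0 = 0.6302
Noncentrality parameter: δ = d·√n = 0.6302 × √14 = 2.3580
Critical value for a one-sided test at α = 0.05: z_α = 1.645.
Power = P(Z > 1.645 − δ) = Φ(0.713) = 0.7621.

Power ≈ 0.762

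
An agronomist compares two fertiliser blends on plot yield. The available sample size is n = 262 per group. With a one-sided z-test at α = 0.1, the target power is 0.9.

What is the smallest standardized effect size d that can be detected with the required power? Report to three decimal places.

d ≈ 0.224

Need Φ(δ − 1.282) = 0.9, so δ = 1.282 + 1.282 = 2.563.
δ = d·√(n/2) ⇒ d = δ/√(n/2) = 2.563/√(262/2) = 0.2239.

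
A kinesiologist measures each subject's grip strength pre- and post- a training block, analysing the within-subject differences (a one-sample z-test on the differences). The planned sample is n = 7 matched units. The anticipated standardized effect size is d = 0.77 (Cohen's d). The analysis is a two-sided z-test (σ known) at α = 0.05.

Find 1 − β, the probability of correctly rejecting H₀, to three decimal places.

Noncentrality parameter: δ = d·√n = 0.77 × √7 = 2.0372
Critical value for a two-sided test at α = 0.05: z_{α/2} = 1.960.
Power = Φ(δ − 1.960) + Φ(−δ − 1.960) = Φ(0.077) + Φ(-3.997) = 0.5308 + 0.0000 = 0.5308.

Power ≈ 0.531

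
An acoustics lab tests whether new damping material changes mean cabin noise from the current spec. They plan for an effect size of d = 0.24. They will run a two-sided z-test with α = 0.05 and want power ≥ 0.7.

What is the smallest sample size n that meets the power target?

n = 108

For power 0.7 need Φ(δ − z_{0.025}) = 0.7, so δ = z_{0.025} + z_{0.30} = 1.960 + 0.524 = 2.484.
(The Φ(−δ − z_{α/2}) term is vanishingly small for δ > 0 and is dropped in the standard sample-size formula.)
δ = d·√n ⇒ n = (δ/d)² = (2.484 / 0.24)² = 107.15.
Rounding up, n = 108.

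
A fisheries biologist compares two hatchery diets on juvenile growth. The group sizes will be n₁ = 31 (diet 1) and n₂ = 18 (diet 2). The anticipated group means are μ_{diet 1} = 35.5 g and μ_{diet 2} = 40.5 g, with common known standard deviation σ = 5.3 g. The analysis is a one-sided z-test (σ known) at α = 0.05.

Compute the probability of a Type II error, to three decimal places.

Standardized effect: d = |μ_{diet 1} − μ_{diet 2}| / σ = |35.5 − 40.5| / 5.3 = 0.9434
Noncentrality parameter: δ = d / √(1/n₁ + 1/n₂) = 0.9434 / √(1/31 + 1/18) = 3.1836
One-sided α = 0.05 → critical value z_{0.05} = 1.645.
Power = Φ(δ − 1.645) = Φ(1.539) = 0.9381.
Type II error: β = 1 − power = 1 − 0.9381 = 0.0619.

β ≈ 0.062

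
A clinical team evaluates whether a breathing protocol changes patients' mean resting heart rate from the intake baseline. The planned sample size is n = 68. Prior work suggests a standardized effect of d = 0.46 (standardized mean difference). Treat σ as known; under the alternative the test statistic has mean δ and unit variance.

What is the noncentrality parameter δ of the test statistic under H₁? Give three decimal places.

δ ≈ 3.793

δ = d·√n = 0.46 × √68 = 3.7933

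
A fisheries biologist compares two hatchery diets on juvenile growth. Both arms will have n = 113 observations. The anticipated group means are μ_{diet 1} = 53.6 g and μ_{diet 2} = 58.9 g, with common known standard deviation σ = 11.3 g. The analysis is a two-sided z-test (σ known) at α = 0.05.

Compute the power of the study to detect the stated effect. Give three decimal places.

Standardized effect: d = |μ_{diet 1} − μ_{diet 2}| / σ = |53.6 − 58.9| / 11.3 = 0.4690
Noncentrality parameter: δ = d·√(n/2) = 0.4690 × √(113/2) = 3.5255
Critical value for a two-sided test at α = 0.05: z_{α/2} = 1.960.
Power = Φ(δ − 1.960) + Φ(−δ − 1.960) = Φ(1.566) + Φ(-5.485) = 0.9413 + 0.0000 = 0.9413.

Power ≈ 0.941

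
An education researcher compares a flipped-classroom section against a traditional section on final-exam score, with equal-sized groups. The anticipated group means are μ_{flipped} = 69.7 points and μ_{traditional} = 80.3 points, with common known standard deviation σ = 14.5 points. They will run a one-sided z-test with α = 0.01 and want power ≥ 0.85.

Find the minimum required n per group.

Standardized effect: d = |μ_{flipped} − μ_{traditional}| / σ = |69.7 − 80.3| / 14.5 = 0.7310
Set Φ(δ − 2.326) = 0.85; then δ − 2.326 = Φ⁻¹(0.85) = 1.036, giving δ = 3.363.
δ = d·√(n/2) ⇒ n = 2(δ/d)² = 2 × (3.363 / 0.7310)² = 42.32.
Rounding up, n = 43 per group.

n = 43 per group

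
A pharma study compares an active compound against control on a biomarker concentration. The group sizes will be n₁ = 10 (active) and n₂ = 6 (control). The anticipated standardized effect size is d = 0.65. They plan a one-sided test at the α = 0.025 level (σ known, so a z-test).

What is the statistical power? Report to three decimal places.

Noncentrality parameter: δ = d / √(1/n₁ + 1/n₂) = 0.65 / √(1/10 + 1/6) = 1.2587
Critical value for a one-sided test at α = 0.025: z_α = 1.960.
Power = Φ(δ − 1.960) = Φ(-0.701) = 0.2416.

Power ≈ 0.242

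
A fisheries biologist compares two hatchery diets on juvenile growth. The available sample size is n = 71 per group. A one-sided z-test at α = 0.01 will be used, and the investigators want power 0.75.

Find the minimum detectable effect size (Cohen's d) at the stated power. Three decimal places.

Required noncentrality: δ = z_{0.01} + z_{0.25} = 2.326 + 0.674 = 3.001.
δ = d·√(n/2) ⇒ d = δ/√(n/2) = 3.001/√(71/2) = 0.5036.

d ≈ 0.504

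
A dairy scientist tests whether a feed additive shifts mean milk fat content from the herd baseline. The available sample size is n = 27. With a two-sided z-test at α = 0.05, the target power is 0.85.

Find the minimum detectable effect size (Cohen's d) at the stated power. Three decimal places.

Need Φ(δ − 1.960) = 0.85, so δ = 1.960 + 1.036 = 2.996.
(Lower-tail contribution to power is negligible for δ > 0.)
δ = d·√n ⇒ d = δ/√n = 2.996/√27 = 0.5767.

d ≈ 0.577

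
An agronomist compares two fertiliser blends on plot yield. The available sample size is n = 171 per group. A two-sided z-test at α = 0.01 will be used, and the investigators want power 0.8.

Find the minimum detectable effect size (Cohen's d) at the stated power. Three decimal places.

Need Φ(δ − 2.576) = 0.8, so δ = 2.576 + 0.842 = 3.417.
(The second rejection-region term Φ(−δ − z_{α/2}) is negligible and dropped.)
δ = d·√(n/2) ⇒ d = δ/√(n/2) = 3.417/√(171/2) = 0.3696.

d ≈ 0.370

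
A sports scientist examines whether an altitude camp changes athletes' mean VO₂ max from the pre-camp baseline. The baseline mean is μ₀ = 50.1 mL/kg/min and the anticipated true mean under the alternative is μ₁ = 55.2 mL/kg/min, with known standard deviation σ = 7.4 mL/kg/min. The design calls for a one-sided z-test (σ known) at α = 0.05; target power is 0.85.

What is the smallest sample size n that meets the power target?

Standardized effect: d = |μ₁ − μ₀| / σ = |55.2 − 50.1| / 7.4 = 0.6892
For power 0.85 need Φ(δ − z_{0.05}) = 0.85, so δ = z_{0.05} + z_{0.15} = 1.645 + 1.036 = 2.681.
δ = d·√n ⇒ n = (δ/d)² = (2.681 / 0.6892)² = 15.14.
Rounding up, n = 16.

n = 16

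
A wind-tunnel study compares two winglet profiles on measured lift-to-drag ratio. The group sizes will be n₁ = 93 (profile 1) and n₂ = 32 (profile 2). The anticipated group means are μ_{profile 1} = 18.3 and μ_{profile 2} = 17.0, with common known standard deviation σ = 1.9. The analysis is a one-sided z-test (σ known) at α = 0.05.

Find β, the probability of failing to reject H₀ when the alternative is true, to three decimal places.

β ≈ 0.045

Standardized effect: d = |μ_{profile 1} − μ_{profile 2}| / σ = |18.3 − 17.0| / 1.9 = 0.6842
Noncentrality parameter: δ = d / √(1/n₁ + 1/n₂) = 0.6842 / √(1/93 + 1/32) = 3.3385
One-sided α = 0.05 → critical value z_{0.05} = 1.645.
Power = P(Z > 1.645 − δ) = Φ(1.694) = 0.9548.
Type II error: β = 1 − power = 1 − 0.9548 = 0.0452.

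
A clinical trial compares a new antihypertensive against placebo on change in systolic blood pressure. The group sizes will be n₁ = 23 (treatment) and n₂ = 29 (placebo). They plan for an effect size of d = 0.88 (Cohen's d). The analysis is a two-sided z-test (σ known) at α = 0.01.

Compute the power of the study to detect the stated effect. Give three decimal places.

Noncentrality parameter: δ = d / √(1/n₁ + 1/n₂) = 0.88 / √(1/23 + 1/29) = 3.1517
Two-sided α = 0.01 → critical value z_{0.005} = 2.576.
Power = Φ(δ − 2.576) + Φ(−δ − 2.576) = Φ(0.576) + Φ(-5.728) = 0.7176 + 0.0000 = 0.7176.

Power ≈ 0.718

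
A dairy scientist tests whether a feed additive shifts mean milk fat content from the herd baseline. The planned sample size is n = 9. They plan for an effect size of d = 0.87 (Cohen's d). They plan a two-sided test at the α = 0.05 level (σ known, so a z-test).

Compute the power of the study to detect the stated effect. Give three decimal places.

Power ≈ 0.742

Noncentrality parameter: δ = d·√n = 0.87 × √9 = 2.6100
Two-sided α = 0.05 → critical value z_{0.025} = 1.960.
Power = Φ(δ − 1.960) + Φ(−δ − 1.960) = Φ(0.650) + Φ(-4.570) = 0.7422 + 0.0000 = 0.7422.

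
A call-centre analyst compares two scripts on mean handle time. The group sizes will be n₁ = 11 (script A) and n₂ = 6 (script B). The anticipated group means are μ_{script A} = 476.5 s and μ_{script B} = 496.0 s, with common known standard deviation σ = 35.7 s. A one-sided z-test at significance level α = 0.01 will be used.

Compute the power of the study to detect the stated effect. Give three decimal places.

Power ≈ 0.106

Standardized effect: d = |μ_{script A} − μ_{script B}| / σ = |476.5 − 496.0| / 35.7 = 0.5462
Noncentrality parameter: δ = d / √(1/n₁ + 1/n₂) = 0.5462 / √(1/11 + 1/6) = 1.0763
One-sided α = 0.01 → critical value z_{0.01} = 2.326.
Power = P(Z > 2.326 − δ) = Φ(-1.250) = 0.1056.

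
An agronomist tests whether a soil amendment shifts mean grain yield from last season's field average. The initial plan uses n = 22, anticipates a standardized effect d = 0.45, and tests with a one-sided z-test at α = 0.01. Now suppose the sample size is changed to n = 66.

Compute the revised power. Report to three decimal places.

With n = 66: δ = d·√n = 0.45 × √66 = 3.6558. Critical value z_{0.01} = 2.326.
Revised power = Φ(δ − 2.326) = Φ(1.329) = 0.9082.

Power ≈ 0.908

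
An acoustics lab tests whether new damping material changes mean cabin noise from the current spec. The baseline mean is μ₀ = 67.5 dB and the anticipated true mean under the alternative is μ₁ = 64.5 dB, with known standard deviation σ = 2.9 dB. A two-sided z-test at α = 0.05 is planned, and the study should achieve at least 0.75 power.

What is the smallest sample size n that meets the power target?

n = 7

Standardized effect: d = |μ₁ − μ₀| / σ = |64.5 − 67.5| / 2.9 = 1.0345
Set Φ(δ − 1.960) = 0.75; then δ − 1.960 = Φ⁻¹(0.75) = 0.674, giving δ = 2.634.
(Ignoring the negligible lower-tail rejection probability gives the usual closed-form inversion.)
δ = d·√n ⇒ n = (δ/d)² = (2.634 / 1.0345)² = 6.49.
Rounding up, n = 7.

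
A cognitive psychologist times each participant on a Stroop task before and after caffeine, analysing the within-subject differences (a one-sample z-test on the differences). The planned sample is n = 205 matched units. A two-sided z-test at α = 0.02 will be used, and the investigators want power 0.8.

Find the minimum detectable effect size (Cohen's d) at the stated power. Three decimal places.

d ≈ 0.221

Need Φ(δ − 2.326) = 0.8, so δ = 2.326 + 0.842 = 3.168.
(The second rejection-region term Φ(−δ − z_{α/2}) is negligible and dropped.)
δ = d·√n ⇒ d = δ/√n = 3.168/√205 = 0.2213.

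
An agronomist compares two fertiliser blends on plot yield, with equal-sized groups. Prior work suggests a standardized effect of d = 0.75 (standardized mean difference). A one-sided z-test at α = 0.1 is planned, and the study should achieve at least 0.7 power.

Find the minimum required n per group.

For power 0.7 need Φ(δ − z_{0.1}) = 0.7, so δ = z_{0.1} + z_{0.30} = 1.282 + 0.524 = 1.806.
δ = d·√(n/2) ⇒ n = 2(δ/d)² = 2 × (1.806 / 0.75)² = 11.60.
Rounding up, n = 12 per group.

n = 12 per group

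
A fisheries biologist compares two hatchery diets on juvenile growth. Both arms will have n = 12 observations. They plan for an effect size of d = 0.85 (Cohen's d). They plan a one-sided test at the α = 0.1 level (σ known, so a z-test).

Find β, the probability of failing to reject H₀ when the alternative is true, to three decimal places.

β ≈ 0.212

Noncentrality parameter: δ = d·√(n/2) = 0.85 × √(12/2) = 2.0821
One-sided α = 0.1 → critical value z_{0.1} = 1.282.
Power = P(Z > 1.282 − δ) = Φ(0.801) = 0.7883.
Type II error: β = 1 − power = 1 − 0.7883 = 0.2117.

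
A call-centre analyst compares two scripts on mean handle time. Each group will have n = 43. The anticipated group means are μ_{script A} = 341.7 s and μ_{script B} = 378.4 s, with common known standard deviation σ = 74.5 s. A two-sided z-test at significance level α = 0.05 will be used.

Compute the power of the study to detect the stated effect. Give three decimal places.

Power ≈ 0.627

Standardized effect: d = |μ_{script A} − μ_{script B}| / σ = |341.7 − 378.4| / 74.5 = 0.4926
Noncentrality parameter: δ = d·√(n/2) = 0.4926 × √(43/2) = 2.2842
Two-sided α = 0.05 → critical value z_{0.025} = 1.960.
Power = Φ(δ − 1.960) + Φ(−δ − 1.960) = Φ(0.324) + Φ(-4.244) = 0.6271 + 0.0000 = 0.6271.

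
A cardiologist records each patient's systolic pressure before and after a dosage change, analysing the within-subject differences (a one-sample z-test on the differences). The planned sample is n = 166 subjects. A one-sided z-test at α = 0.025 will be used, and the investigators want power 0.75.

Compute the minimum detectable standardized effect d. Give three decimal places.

Required noncentrality: δ = z_{0.025} + z_{0.25} = 1.960 + 0.674 = 2.634.
δ = d·√n ⇒ d = δ/√n = 2.634/√166 = 0.2045.

d ≈ 0.204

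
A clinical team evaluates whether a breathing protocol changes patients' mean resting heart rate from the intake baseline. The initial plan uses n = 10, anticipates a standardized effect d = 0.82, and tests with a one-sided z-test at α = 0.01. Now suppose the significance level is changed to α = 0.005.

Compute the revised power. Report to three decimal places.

δ = d·√n = 0.82 × √10 = 2.5931 (unchanged). New critical value: z_{0.005} = 2.576.
Revised power = P(Z > 2.576 − δ) = Φ(0.017) = 0.5069.

Power ≈ 0.507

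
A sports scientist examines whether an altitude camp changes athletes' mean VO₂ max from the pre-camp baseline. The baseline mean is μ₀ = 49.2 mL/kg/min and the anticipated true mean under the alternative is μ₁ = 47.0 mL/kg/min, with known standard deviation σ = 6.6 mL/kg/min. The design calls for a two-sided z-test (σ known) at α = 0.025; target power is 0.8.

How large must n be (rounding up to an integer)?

n = 86

Standardized effect: d = |μ₁ − μ₀| / σ = |47.0 − 49.2| / 6.6 = 0.3333
Set Φ(δ − 2.241) = 0.8; then δ − 2.241 = Φ⁻¹(0.8) = 0.842, giving δ = 3.083.
(For δ > 0 the lower-tail rejection region contributes negligibly to power, so the one-term inversion is standard.)
δ = d·√n ⇒ n = (δ/d)² = (3.083 / 0.3333)² = 85.55.
Round up to the next whole unit.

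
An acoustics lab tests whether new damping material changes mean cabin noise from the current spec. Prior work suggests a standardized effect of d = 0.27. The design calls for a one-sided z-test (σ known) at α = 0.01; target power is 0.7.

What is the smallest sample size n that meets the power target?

n = 112

Set Φ(δ − 2.326) = 0.7; then δ − 2.326 = Φ⁻¹(0.7) = 0.524, giving δ = 2.851.
δ = d·√n ⇒ n = (δ/d)² = (2.851 / 0.27)² = 111.48.
Rounding up, n = 112.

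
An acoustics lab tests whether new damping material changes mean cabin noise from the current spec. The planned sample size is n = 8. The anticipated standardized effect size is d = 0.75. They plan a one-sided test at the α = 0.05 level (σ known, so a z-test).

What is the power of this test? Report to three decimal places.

Noncentrality parameter: δ = d·√n = 0.75 × √8 = 2.1213
One-sided α = 0.05 → critical value z_{0.05} = 1.645.
Power = P(Z > 1.645 − δ) = Φ(0.476) = 0.6831.

Power ≈ 0.683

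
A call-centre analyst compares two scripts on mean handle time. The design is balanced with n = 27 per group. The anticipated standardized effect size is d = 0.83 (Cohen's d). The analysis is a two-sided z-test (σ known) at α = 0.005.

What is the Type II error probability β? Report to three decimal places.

Noncentrality parameter: λ = d·√(n/2) = 0.83 × √(27/2) = 3.0496
Two-sided α = 0.005 → critical value z_{0.0025} = 2.807.
Power = Φ(λ − 2.807) + Φ(−λ − 2.807) = Φ(0.243) + Φ(-5.857) = 0.5958 + 0.0000 = 0.5958.
Type II error: β = 1 − power = 1 − 0.5958 = 0.4042.

β ≈ 0.404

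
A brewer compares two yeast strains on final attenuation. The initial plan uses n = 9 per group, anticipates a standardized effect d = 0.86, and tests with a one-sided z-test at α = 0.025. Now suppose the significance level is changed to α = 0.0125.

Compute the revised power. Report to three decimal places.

δ = d·√(n/2) = 0.86 × √(9/2) = 1.8243 (unchanged). New critical value: z_{0.0125} = 2.241.
Revised power = Φ(δ − 2.241) = Φ(-0.417) = 0.3383.

Power ≈ 0.338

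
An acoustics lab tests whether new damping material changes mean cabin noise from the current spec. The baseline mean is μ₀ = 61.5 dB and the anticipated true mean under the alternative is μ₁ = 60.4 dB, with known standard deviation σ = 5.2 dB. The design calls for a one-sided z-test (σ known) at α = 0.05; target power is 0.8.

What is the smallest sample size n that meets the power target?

Standardized effect: d = |μ₁ − μ₀| / σ = |60.4 − 61.5| / 5.2 = 0.2115
For power 0.8 need Φ(δ − z_{0.05}) = 0.8, so δ = z_{0.05} + z_{0.20} = 1.645 + 0.842 = 2.486.
δ = d·√n ⇒ n = (δ/d)² = (2.486 / 0.2115)² = 138.16.
Round up to the next whole unit.

n = 139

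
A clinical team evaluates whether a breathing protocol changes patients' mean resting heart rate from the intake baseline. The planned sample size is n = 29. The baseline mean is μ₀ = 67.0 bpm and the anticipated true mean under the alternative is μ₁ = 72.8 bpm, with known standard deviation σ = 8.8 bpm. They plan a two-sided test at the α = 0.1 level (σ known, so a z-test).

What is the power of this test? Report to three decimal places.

Power ≈ 0.972

Standardized effect: d = |μ₁ − μ₀| / σ = |72.8 − 67.0| / 8.8 = 0.6591
Noncentrality parameter: δ = d·√n = 0.6591 × √29 = 3.5493
Critical value for a two-sided test at α = 0.1: z_{α/2} = 1.645.
Power = Φ(δ − 1.645) + Φ(−δ − 1.645) = Φ(1.904) + Φ(-5.194) = 0.9716 + 0.0000 = 0.9716.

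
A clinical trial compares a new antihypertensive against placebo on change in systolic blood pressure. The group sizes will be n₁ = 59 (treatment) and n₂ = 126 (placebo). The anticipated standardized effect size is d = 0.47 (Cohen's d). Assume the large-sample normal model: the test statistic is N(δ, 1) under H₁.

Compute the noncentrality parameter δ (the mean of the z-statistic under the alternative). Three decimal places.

δ = d / √(1/n₁ + 1/n₂) = 0.47 / √(1/59 + 1/126) = 2.9794

δ ≈ 2.979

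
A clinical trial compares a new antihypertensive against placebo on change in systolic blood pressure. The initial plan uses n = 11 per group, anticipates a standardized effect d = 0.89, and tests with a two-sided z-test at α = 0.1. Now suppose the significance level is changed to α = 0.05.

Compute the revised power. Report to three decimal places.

δ = d·√(n/2) = 0.89 × √(11/2) = 2.0872 (unchanged). New critical value: z_{0.025} = 1.960.
Revised power = Φ(δ − 1.960) + Φ(−δ − 1.960) = Φ(0.127) + Φ(-4.047) = 0.5506 + 0.0000 = 0.5507.

Power ≈ 0.551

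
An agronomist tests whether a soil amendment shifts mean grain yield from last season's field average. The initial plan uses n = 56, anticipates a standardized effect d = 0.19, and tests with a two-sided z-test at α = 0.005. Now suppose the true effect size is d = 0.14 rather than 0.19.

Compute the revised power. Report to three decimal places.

Power ≈ 0.039

With d = 0.14: δ = d·√n = 0.14 × √56 = 1.0477. Critical value z_{0.0025} = 2.807.
Revised power = Φ(δ − 2.807) + Φ(−δ − 2.807) = Φ(-1.759) + Φ(-3.855) = 0.0393 + 0.0001 = 0.0393.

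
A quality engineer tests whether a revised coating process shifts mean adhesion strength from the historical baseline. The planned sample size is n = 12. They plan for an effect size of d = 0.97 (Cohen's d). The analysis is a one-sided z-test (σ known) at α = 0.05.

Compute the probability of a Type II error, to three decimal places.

Noncentrality parameter: δ = d·√n = 0.97 × √12 = 3.3602
Critical value for a one-sided test at α = 0.05: z_α = 1.645.
Power = Φ(δ − 1.645) = Φ(1.715) = 0.9569.
Type II error: β = 1 − power = 1 − 0.9569 = 0.0431.

β ≈ 0.043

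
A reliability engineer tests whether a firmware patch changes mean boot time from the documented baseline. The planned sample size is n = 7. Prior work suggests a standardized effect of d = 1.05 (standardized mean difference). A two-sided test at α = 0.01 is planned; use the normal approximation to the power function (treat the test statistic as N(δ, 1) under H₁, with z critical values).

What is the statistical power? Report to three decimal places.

Noncentrality parameter: δ = d·√n = 1.05 × √7 = 2.7780
Two-sided α = 0.01 → critical value z_{0.005} = 2.576.
Power = Φ(δ − 2.576) + Φ(−δ − 2.576) = Φ(0.202) + Φ(-5.354) = 0.5801 + 0.0000 = 0.5801.

Power ≈ 0.580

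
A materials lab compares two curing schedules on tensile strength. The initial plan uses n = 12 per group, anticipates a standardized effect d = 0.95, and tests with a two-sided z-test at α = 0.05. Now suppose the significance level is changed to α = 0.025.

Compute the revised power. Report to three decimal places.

Power ≈ 0.534

δ = d·√(n/2) = 0.95 × √(12/2) = 2.3270 (unchanged). New critical value: z_{0.0125} = 2.241.
Revised power = Φ(δ − 2.241) + Φ(−δ − 2.241) = Φ(0.086) + Φ(-4.568) = 0.5341 + 0.0000 = 0.5341.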